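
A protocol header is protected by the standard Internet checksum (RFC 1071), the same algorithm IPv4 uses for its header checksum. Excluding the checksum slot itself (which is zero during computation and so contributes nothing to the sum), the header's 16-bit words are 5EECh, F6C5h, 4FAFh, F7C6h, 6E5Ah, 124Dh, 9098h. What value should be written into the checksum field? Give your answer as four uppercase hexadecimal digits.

5197

One's-complement addition (fold any carry out of bit 15 back into bit 0):
  0x5EEC + 0xF6C5 = 0x155B1 → wrap carry → 0x55B2
  0x55B2 + 0x4FAF = 0x0A561
  0xA561 + 0xF7C6 = 0x19D27 → wrap carry → 0x9D28
  0x9D28 + 0x6E5A = 0x10B82 → wrap carry → 0x0B83
  0x0B83 + 0x124D = 0x01DD0
  0x1DD0 + 0x9098 = 0x0AE68
One's-complement sum = 0xAE68.
Checksum = ~0xAE68 & 0xFFFF = 0x5197.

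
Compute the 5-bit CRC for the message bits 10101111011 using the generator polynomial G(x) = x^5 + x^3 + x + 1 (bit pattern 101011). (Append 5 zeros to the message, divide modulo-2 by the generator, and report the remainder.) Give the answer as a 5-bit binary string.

Append 5 zeros: 1010111101100000. Divide by 101011 (XOR where the leading bit is 1):
  pos 0: 101011 XOR 101011 = 000000
  pos 6: 110110 XOR 101011 = 011101
  pos 7: 111010 XOR 101011 = 010001
  pos 8: 100010 XOR 101011 = 001001
  pos 10: 100100 XOR 101011 = 001111
Remainder (last 5 bits) = 01111. This is the CRC / FCS.

01111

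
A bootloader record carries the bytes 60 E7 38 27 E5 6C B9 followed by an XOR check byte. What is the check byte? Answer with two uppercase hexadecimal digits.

A8

XOR the bytes together:
  start with 0x60
  0x60 ⊕ 0xE7 = 0x87
  0x87 ⊕ 0x38 = 0xBF
  0xBF ⊕ 0x27 = 0x98
  0x98 ⊕ 0xE5 = 0x7D
  0x7D ⊕ 0x6C = 0x11
  0x11 ⊕ 0xB9 = 0xA8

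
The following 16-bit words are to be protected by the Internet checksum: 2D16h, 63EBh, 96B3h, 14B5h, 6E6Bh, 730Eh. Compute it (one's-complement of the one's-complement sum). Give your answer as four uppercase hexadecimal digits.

One's-complement addition (fold any carry out of bit 15 back into bit 0):
  0x2D16 + 0x63EB = 0x09101
  0x9101 + 0x96B3 = 0x127B4 → wrap carry → 0x27B5
  0x27B5 + 0x14B5 = 0x03C6A
  0x3C6A + 0x6E6B = 0x0AAD5
  0xAAD5 + 0x730E = 0x11DE3 → wrap carry → 0x1DE4
One's-complement sum = 0x1DE4.
Checksum = ~0x1DE4 & 0xFFFF = 0xE21B.

E21B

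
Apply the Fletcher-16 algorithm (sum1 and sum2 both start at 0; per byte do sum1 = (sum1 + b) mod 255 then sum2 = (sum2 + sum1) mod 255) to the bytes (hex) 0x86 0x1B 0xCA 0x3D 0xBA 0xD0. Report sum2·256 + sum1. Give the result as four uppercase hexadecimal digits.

D735

Running sums (mod 255):
  after byte 0 (0x86): sum1=134, sum2=134
  after byte 1 (0x1B): sum1=161, sum2=40
  after byte 2 (0xCA): sum1=108, sum2=148
  after byte 3 (0x3D): sum1=169, sum2=62
  after byte 4 (0xBA): sum1=100, sum2=162
  after byte 5 (0xD0): sum1=53, sum2=215
Checksum = sum2·256 + sum1 = 215·256 + 53 = 55093 = 0xD735.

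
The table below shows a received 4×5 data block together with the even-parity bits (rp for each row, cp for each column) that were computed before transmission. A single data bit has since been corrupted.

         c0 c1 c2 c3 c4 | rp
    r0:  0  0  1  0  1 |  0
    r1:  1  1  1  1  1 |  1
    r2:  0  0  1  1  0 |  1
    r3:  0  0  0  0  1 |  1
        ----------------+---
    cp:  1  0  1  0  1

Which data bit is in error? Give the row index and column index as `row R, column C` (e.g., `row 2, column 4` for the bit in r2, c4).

row 2, column 1

Recompute each row's even parity and compare to rp:
  r0: data parity 0, sent rp 0 → ok
  r1: data parity 1, sent rp 1 → ok
  r2: data parity 0, sent rp 1 → mismatch
  r3: data parity 1, sent rp 1 → ok
Recompute each column's even parity and compare to cp:
  c0: data parity 1, sent cp 1 → ok
  c1: data parity 1, sent cp 0 → mismatch
  c2: data parity 1, sent cp 1 → ok
  c3: data parity 0, sent cp 0 → ok
  c4: data parity 1, sent cp 1 → ok
Exactly one row (r2) and one column (c1) fail → the flipped bit is at their intersection.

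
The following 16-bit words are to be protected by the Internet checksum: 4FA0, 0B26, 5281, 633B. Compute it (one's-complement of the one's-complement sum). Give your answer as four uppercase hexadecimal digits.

One's-complement addition (fold any carry out of bit 15 back into bit 0):
  0x4FA0 + 0x0B26 = 0x05AC6
  0x5AC6 + 0x5281 = 0x0AD47
  0xAD47 + 0x633B = 0x11082 → wrap carry → 0x1083
One's-complement sum = 0x1083.
Checksum = ~0x1083 & 0xFFFF = 0xEF7C.

EF7C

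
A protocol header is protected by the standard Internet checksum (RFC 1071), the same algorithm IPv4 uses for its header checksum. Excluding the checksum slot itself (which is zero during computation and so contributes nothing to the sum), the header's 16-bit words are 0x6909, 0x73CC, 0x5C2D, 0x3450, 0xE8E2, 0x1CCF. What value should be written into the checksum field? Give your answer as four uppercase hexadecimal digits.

One's-complement addition (fold any carry out of bit 15 back into bit 0):
  0x6909 + 0x73CC = 0x0DCD5
  0xDCD5 + 0x5C2D = 0x13902 → wrap carry → 0x3903
  0x3903 + 0x3450 = 0x06D53
  0x6D53 + 0xE8E2 = 0x15635 → wrap carry → 0x5636
  0x5636 + 0x1CCF = 0x07305
One's-complement sum = 0x7305.
Checksum = ~0x7305 & 0xFFFF = 0x8CFA.

8CFA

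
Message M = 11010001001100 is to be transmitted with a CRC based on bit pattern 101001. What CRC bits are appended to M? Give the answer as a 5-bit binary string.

Append 5 zeros: 1101000100110000000. Divide by 101001 (XOR where the leading bit is 1):
  pos 0: 110100 XOR 101001 = 011101
  pos 1: 111010 XOR 101001 = 010011
  pos 2: 100111 XOR 101001 = 001110
  pos 4: 111000 XOR 101001 = 010001
  pos 5: 100011 XOR 101001 = 001010
  pos 7: 101010 XOR 101001 = 000011
  pos 11: 110000 XOR 101001 = 011001
  pos 12: 110010 XOR 101001 = 011011
  pos 13: 110110 XOR 101001 = 011111
Remainder (last 5 bits) = 11111. This is the CRC / FCS.

11111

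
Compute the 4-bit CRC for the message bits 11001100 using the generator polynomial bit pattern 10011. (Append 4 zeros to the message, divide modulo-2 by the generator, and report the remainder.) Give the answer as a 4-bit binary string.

1110

Append 4 zeros: 110011000000. Divide by 10011 (XOR where the leading bit is 1):
  pos 0: 11001 XOR 10011 = 01010
  pos 1: 10101 XOR 10011 = 00110
  pos 3: 11000 XOR 10011 = 01011
  pos 4: 10110 XOR 10011 = 00101
  pos 6: 10100 XOR 10011 = 00111
Remainder (last 4 bits) = 1110. This is the CRC / FCS.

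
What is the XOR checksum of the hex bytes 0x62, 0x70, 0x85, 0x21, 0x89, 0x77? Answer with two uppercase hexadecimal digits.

48

XOR the bytes together:
  start with 0x62
  0x62 ⊕ 0x70 = 0x12
  0x12 ⊕ 0x85 = 0x97
  0x97 ⊕ 0x21 = 0xB6
  0xB6 ⊕ 0x89 = 0x3F
  0x3F ⊕ 0x77 = 0x48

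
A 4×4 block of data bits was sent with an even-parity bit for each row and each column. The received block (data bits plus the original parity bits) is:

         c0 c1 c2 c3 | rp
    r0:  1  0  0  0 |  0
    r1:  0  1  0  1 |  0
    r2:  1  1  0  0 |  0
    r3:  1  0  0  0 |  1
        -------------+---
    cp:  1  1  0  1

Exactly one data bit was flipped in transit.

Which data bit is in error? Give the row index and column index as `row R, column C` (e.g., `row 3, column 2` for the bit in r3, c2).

Recompute each row's even parity and compare to rp:
  r0: data parity 1, sent rp 0 → mismatch
  r1: data parity 0, sent rp 0 → ok
  r2: data parity 0, sent rp 0 → ok
  r3: data parity 1, sent rp 1 → ok
Recompute each column's even parity and compare to cp:
  c0: data parity 1, sent cp 1 → ok
  c1: data parity 0, sent cp 1 → mismatch
  c2: data parity 0, sent cp 0 → ok
  c3: data parity 1, sent cp 1 → ok
Exactly one row (r0) and one column (c1) fail → the flipped bit is at their intersection.

row 0, column 1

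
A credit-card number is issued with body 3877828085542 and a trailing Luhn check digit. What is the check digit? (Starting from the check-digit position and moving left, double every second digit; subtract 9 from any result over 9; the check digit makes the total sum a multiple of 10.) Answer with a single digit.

Partial digits right→left: 2 4 5 5 8 0 8 2 8 7 7 8 3
Double every second digit counting from the check-digit position (so the 1st, 3rd, 5th, ... of the partial from the right).
  doubled (with −9 where >9): 4 1 7 7 7 5 6 → sum 37
  kept as-is: 4 5 0 2 7 8 → sum 26
Total = 37 + 26 = 63.
Check digit = (10 − (63 mod 10)) mod 10 = 7.

7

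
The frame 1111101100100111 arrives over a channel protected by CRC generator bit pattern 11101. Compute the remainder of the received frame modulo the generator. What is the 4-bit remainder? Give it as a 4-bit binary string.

0001

Modulo-2 division of 1111101100100111 by 11101:
  pos 0: 11111 XOR 11101 = 00010
  pos 3: 10011 XOR 11101 = 01110
  pos 4: 11100 XOR 11101 = 00001
  pos 8: 10100 XOR 11101 = 01001
  pos 9: 10011 XOR 11101 = 01110
  pos 10: 11101 XOR 11101 = 00000
Remainder = 0001 (nonzero — an error is detected).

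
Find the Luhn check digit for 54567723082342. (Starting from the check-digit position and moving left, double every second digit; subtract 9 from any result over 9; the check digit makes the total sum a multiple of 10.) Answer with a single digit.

Partial digits right→left: 2 4 3 2 8 0 3 2 7 7 6 5 4 5
Double every second digit counting from the check-digit position (so the 1st, 3rd, 5th, ... of the partial from the right).
  doubled (with −9 where >9): 4 6 7 6 5 3 8 → sum 39
  kept as-is: 4 2 0 2 7 5 5 → sum 25
Total = 39 + 25 = 64.
Check digit = (10 − (64 mod 10)) mod 10 = 6.

6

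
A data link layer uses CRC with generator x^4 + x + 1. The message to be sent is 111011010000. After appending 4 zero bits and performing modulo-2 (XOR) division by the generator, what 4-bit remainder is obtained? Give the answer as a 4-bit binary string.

1001

Append 4 zeros: 1110110100000000. Divide by 10011 (XOR where the leading bit is 1):
  pos 0: 11101 XOR 10011 = 01110
  pos 1: 11101 XOR 10011 = 01110
  pos 2: 11100 XOR 10011 = 01111
  pos 3: 11111 XOR 10011 = 01100
  pos 4: 11000 XOR 10011 = 01011
  pos 5: 10110 XOR 10011 = 00101
  pos 7: 10100 XOR 10011 = 00111
  pos 9: 11100 XOR 10011 = 01111
  pos 10: 11110 XOR 10011 = 01101
  pos 11: 11010 XOR 10011 = 01001
Remainder (last 4 bits) = 1001. This is the CRC / FCS.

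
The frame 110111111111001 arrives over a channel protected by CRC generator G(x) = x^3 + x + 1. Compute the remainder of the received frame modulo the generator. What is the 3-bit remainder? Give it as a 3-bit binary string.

000

Modulo-2 division of 110111111111001 by 1011:
  pos 0: 1101 XOR 1011 = 0110
  pos 1: 1101 XOR 1011 = 0110
  pos 2: 1101 XOR 1011 = 0110
  pos 3: 1101 XOR 1011 = 0110
  pos 4: 1101 XOR 1011 = 0110
  pos 5: 1101 XOR 1011 = 0110
  pos 6: 1101 XOR 1011 = 0110
  pos 7: 1101 XOR 1011 = 0110
  pos 8: 1101 XOR 1011 = 0110
  pos 9: 1100 XOR 1011 = 0111
  pos 10: 1110 XOR 1011 = 0101
  pos 11: 1011 XOR 1011 = 0000
Remainder = 000 (zero — the frame passes the CRC check).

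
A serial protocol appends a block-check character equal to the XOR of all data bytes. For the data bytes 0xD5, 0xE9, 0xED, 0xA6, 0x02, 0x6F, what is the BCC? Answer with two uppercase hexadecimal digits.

XOR the bytes together:
  start with 0xD5
  0xD5 ⊕ 0xE9 = 0x3C
  0x3C ⊕ 0xED = 0xD1
  0xD1 ⊕ 0xA6 = 0x77
  0x77 ⊕ 0x02 = 0x75
  0x75 ⊕ 0x6F = 0x1A

1A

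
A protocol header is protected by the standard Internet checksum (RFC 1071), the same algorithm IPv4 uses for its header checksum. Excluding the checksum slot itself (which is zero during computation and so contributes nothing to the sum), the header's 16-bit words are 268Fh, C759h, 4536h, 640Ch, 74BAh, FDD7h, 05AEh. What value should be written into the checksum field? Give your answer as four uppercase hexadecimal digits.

One's-complement addition (fold any carry out of bit 15 back into bit 0):
  0x268F + 0xC759 = 0x0EDE8
  0xEDE8 + 0x4536 = 0x1331E → wrap carry → 0x331F
  0x331F + 0x640C = 0x0972B
  0x972B + 0x74BA = 0x10BE5 → wrap carry → 0x0BE6
  0x0BE6 + 0xFDD7 = 0x109BD → wrap carry → 0x09BE
  0x09BE + 0x05AE = 0x00F6C
One's-complement sum = 0x0F6C.
Checksum = ~0x0F6C & 0xFFFF = 0xF093.

F093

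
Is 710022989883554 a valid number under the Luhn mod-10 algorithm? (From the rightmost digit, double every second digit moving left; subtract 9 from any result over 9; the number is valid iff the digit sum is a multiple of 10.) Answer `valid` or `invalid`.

From the right, keep odd positions and double even positions (subtract 9 from any doubled value over 9):
  doubled (positions 2,4,...): 1 6 7 7 4 0 2 → sum 27
  kept (positions 1,3,...): 4 5 8 9 9 2 0 7 → sum 44
Total = 71.
71 mod 10 = 1, so the number is invalid.

invalid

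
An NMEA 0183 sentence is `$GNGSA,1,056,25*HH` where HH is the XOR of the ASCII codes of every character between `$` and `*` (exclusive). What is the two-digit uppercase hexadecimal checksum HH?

75

XOR the ASCII codes of the payload characters:
  'G' = 0x47 → acc = 0x47
  'N' = 0x4E → acc = 0x09
  'G' = 0x47 → acc = 0x4E
  'S' = 0x53 → acc = 0x1D
  'A' = 0x41 → acc = 0x5C
  ',' = 0x2C → acc = 0x70
  '1' = 0x31 → acc = 0x41
  ',' = 0x2C → acc = 0x6D
  '0' = 0x30 → acc = 0x5D
  '5' = 0x35 → acc = 0x68
  '6' = 0x36 → acc = 0x5E
  ',' = 0x2C → acc = 0x72
  '2' = 0x32 → acc = 0x40
  '5' = 0x35 → acc = 0x75
Checksum = 0x75.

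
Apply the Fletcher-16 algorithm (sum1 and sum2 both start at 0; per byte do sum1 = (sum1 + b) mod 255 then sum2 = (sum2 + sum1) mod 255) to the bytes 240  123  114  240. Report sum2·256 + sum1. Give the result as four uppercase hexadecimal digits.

Running sums (mod 255):
  after byte 0 (240): sum1=240, sum2=240
  after byte 1 (123): sum1=108, sum2=93
  after byte 2 (114): sum1=222, sum2=60
  after byte 3 (240): sum1=207, sum2=12
Checksum = sum2·256 + sum1 = 12·256 + 207 = 3279 = 0x0CCF.

0CCF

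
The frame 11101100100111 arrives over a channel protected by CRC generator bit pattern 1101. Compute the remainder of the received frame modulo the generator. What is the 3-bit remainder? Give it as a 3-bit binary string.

Modulo-2 division of 11101100100111 by 1101:
  pos 0: 1110 XOR 1101 = 0011
  pos 2: 1111 XOR 1101 = 0010
  pos 4: 1000 XOR 1101 = 0101
  pos 5: 1011 XOR 1101 = 0110
  pos 6: 1100 XOR 1101 = 0001
  pos 9: 1011 XOR 1101 = 0110
  pos 10: 1101 XOR 1101 = 0000
Remainder = 000 (zero — the frame passes the CRC check).

000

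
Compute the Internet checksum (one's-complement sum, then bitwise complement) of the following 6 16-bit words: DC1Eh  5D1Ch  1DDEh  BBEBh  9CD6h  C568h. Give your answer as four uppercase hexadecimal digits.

8ABB

One's-complement addition (fold any carry out of bit 15 back into bit 0):
  0xDC1E + 0x5D1C = 0x1393A → wrap carry → 0x393B
  0x393B + 0x1DDE = 0x05719
  0x5719 + 0xBBEB = 0x11304 → wrap carry → 0x1305
  0x1305 + 0x9CD6 = 0x0AFDB
  0xAFDB + 0xC568 = 0x17543 → wrap carry → 0x7544
One's-complement sum = 0x7544.
Checksum = ~0x7544 & 0xFFFF = 0x8ABB.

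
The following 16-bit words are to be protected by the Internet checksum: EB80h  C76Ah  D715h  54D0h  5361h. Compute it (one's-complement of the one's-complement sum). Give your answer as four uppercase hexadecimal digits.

CDCC

One's-complement addition (fold any carry out of bit 15 back into bit 0):
  0xEB80 + 0xC76A = 0x1B2EA → wrap carry → 0xB2EB
  0xB2EB + 0xD715 = 0x18A00 → wrap carry → 0x8A01
  0x8A01 + 0x54D0 = 0x0DED1
  0xDED1 + 0x5361 = 0x13232 → wrap carry → 0x3233
One's-complement sum = 0x3233.
Checksum = ~0x3233 & 0xFFFF = 0xCDCC.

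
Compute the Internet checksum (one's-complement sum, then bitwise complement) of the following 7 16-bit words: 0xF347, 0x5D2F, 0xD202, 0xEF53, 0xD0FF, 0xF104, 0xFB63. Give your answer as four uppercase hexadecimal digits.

One's-complement addition (fold any carry out of bit 15 back into bit 0):
  0xF347 + 0x5D2F = 0x15076 → wrap carry → 0x5077
  0x5077 + 0xD202 = 0x12279 → wrap carry → 0x227A
  0x227A + 0xEF53 = 0x111CD → wrap carry → 0x11CE
  0x11CE + 0xD0FF = 0x0E2CD
  0xE2CD + 0xF104 = 0x1D3D1 → wrap carry → 0xD3D2
  0xD3D2 + 0xFB63 = 0x1CF35 → wrap carry → 0xCF36
One's-complement sum = 0xCF36.
Checksum = ~0xCF36 & 0xFFFF = 0x30C9.

30C9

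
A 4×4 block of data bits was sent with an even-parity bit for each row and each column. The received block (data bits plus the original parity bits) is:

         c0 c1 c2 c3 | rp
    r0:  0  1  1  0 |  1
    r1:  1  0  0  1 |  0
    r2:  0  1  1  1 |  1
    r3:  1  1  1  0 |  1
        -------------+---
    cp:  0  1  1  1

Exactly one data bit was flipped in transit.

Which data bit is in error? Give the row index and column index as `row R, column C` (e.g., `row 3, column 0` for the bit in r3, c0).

row 0, column 3

Recompute each row's even parity and compare to rp:
  r0: data parity 0, sent rp 1 → mismatch
  r1: data parity 0, sent rp 0 → ok
  r2: data parity 1, sent rp 1 → ok
  r3: data parity 1, sent rp 1 → ok
Recompute each column's even parity and compare to cp:
  c0: data parity 0, sent cp 0 → ok
  c1: data parity 1, sent cp 1 → ok
  c2: data parity 1, sent cp 1 → ok
  c3: data parity 0, sent cp 1 → mismatch
Exactly one row (r0) and one column (c3) fail → the flipped bit is at their intersection.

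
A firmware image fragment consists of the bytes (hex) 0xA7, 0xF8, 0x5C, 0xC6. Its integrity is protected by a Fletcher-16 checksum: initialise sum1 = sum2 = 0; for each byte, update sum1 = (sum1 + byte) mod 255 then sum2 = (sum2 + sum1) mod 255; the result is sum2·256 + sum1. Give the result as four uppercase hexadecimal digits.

09C3

Running sums (mod 255):
  after byte 0 (0xA7): sum1=167, sum2=167
  after byte 1 (0xF8): sum1=160, sum2=72
  after byte 2 (0x5C): sum1=252, sum2=69
  after byte 3 (0xC6): sum1=195, sum2=9
Checksum = sum2·256 + sum1 = 9·256 + 195 = 2499 = 0x09C3.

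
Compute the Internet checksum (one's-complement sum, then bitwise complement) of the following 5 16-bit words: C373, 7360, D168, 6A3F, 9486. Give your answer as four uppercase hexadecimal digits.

F8FC

One's-complement addition (fold any carry out of bit 15 back into bit 0):
  0xC373 + 0x7360 = 0x136D3 → wrap carry → 0x36D4
  0x36D4 + 0xD168 = 0x1083C → wrap carry → 0x083D
  0x083D + 0x6A3F = 0x0727C
  0x727C + 0x9486 = 0x10702 → wrap carry → 0x0703
One's-complement sum = 0x0703.
Checksum = ~0x0703 & 0xFFFF = 0xF8FC.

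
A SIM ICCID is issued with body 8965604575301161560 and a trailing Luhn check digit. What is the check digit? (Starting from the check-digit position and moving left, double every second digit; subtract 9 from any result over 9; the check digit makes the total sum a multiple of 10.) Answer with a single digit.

0

Partial digits right→left: 0 6 5 1 6 1 1 0 3 5 7 5 4 0 6 5 6 9 8
Double every second digit counting from the check-digit position (so the 1st, 3rd, 5th, ... of the partial from the right).
  doubled (with −9 where >9): 0 1 3 2 6 5 8 3 3 7 → sum 38
  kept as-is: 6 1 1 0 5 5 0 5 9 → sum 32
Total = 38 + 32 = 70.
Check digit = (10 − (70 mod 10)) mod 10 = 0.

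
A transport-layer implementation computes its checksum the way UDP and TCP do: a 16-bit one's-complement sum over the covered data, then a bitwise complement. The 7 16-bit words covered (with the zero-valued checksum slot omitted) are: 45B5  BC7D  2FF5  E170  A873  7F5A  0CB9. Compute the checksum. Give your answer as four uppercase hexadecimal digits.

One's-complement addition (fold any carry out of bit 15 back into bit 0):
  0x45B5 + 0xBC7D = 0x10232 → wrap carry → 0x0233
  0x0233 + 0x2FF5 = 0x03228
  0x3228 + 0xE170 = 0x11398 → wrap carry → 0x1399
  0x1399 + 0xA873 = 0x0BC0C
  0xBC0C + 0x7F5A = 0x13B66 → wrap carry → 0x3B67
  0x3B67 + 0x0CB9 = 0x04820
One's-complement sum = 0x4820.
Checksum = ~0x4820 & 0xFFFF = 0xB7DF.

B7DF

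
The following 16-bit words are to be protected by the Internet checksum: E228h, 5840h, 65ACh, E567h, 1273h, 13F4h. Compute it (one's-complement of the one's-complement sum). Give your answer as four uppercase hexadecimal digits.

One's-complement addition (fold any carry out of bit 15 back into bit 0):
  0xE228 + 0x5840 = 0x13A68 → wrap carry → 0x3A69
  0x3A69 + 0x65AC = 0x0A015
  0xA015 + 0xE567 = 0x1857C → wrap carry → 0x857D
  0x857D + 0x1273 = 0x097F0
  0x97F0 + 0x13F4 = 0x0ABE4
One's-complement sum = 0xABE4.
Checksum = ~0xABE4 & 0xFFFF = 0x541B.

541B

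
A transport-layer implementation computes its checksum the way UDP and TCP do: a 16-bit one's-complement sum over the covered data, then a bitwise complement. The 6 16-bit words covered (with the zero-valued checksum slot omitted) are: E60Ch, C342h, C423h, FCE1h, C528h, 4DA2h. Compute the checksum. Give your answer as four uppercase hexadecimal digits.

82DF

One's-complement addition (fold any carry out of bit 15 back into bit 0):
  0xE60C + 0xC342 = 0x1A94E → wrap carry → 0xA94F
  0xA94F + 0xC423 = 0x16D72 → wrap carry → 0x6D73
  0x6D73 + 0xFCE1 = 0x16A54 → wrap carry → 0x6A55
  0x6A55 + 0xC528 = 0x12F7D → wrap carry → 0x2F7E
  0x2F7E + 0x4DA2 = 0x07D20
One's-complement sum = 0x7D20.
Checksum = ~0x7D20 & 0xFFFF = 0x82DF.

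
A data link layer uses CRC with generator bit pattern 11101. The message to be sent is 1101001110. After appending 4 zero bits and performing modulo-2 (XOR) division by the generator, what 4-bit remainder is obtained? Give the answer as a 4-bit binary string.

1001

Append 4 zeros: 11010011100000. Divide by 11101 (XOR where the leading bit is 1):
  pos 0: 11010 XOR 11101 = 00111
  pos 2: 11101 XOR 11101 = 00000
  pos 7: 11000 XOR 11101 = 00101
  pos 9: 10100 XOR 11101 = 01001
Remainder (last 4 bits) = 1001. This is the CRC / FCS.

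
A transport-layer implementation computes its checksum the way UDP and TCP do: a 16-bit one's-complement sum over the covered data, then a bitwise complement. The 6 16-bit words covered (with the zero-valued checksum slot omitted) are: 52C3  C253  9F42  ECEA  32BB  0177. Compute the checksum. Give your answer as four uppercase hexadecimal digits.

One's-complement addition (fold any carry out of bit 15 back into bit 0):
  0x52C3 + 0xC253 = 0x11516 → wrap carry → 0x1517
  0x1517 + 0x9F42 = 0x0B459
  0xB459 + 0xECEA = 0x1A143 → wrap carry → 0xA144
  0xA144 + 0x32BB = 0x0D3FF
  0xD3FF + 0x0177 = 0x0D576
One's-complement sum = 0xD576.
Checksum = ~0xD576 & 0xFFFF = 0x2A89.

2A89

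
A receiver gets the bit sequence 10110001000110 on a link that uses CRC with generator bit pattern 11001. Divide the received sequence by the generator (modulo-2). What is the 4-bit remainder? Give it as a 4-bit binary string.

Modulo-2 division of 10110001000110 by 11001:
  pos 0: 10110 XOR 11001 = 01111
  pos 1: 11110 XOR 11001 = 00111
  pos 3: 11101 XOR 11001 = 00100
  pos 5: 10000 XOR 11001 = 01001
  pos 6: 10010 XOR 11001 = 01011
  pos 7: 10111 XOR 11001 = 01110
  pos 8: 11101 XOR 11001 = 00100
Remainder = 1000 (nonzero — an error is detected).

1000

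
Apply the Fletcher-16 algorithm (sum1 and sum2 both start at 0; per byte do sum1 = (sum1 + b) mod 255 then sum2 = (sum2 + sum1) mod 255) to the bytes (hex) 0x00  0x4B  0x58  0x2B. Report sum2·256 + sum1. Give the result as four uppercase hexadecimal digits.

BDCE

Running sums (mod 255):
  after byte 0 (0x00): sum1=0, sum2=0
  after byte 1 (0x4B): sum1=75, sum2=75
  after byte 2 (0x58): sum1=163, sum2=238
  after byte 3 (0x2B): sum1=206, sum2=189
Checksum = sum2·256 + sum1 = 189·256 + 206 = 48590 = 0xBDCE.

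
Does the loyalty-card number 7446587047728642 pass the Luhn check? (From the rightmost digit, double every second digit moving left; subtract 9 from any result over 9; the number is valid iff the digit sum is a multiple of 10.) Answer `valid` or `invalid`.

From the right, keep odd positions and double even positions (subtract 9 from any doubled value over 9):
  doubled (positions 2,4,...): 8 7 5 8 5 1 8 5 → sum 47
  kept (positions 1,3,...): 2 6 2 7 0 8 6 4 → sum 35
Total = 82.
82 mod 10 = 2, so the number is invalid.

invalid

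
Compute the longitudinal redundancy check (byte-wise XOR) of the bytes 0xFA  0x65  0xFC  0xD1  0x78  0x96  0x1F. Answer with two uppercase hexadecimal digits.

XOR the bytes together:
  start with 0xFA
  0xFA ⊕ 0x65 = 0x9F
  0x9F ⊕ 0xFC = 0x63
  0x63 ⊕ 0xD1 = 0xB2
  0xB2 ⊕ 0x78 = 0xCA
  0xCA ⊕ 0x96 = 0x5C
  0x5C ⊕ 0x1F = 0x43

43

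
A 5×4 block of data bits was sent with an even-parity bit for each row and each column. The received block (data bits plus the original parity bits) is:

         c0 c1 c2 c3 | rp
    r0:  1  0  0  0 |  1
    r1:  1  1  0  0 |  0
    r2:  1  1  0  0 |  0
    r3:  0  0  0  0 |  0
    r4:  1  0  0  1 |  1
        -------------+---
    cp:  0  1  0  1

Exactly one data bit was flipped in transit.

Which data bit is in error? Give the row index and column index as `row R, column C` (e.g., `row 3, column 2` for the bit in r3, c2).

row 4, column 1

Recompute each row's even parity and compare to rp:
  r0: data parity 1, sent rp 1 → ok
  r1: data parity 0, sent rp 0 → ok
  r2: data parity 0, sent rp 0 → ok
  r3: data parity 0, sent rp 0 → ok
  r4: data parity 0, sent rp 1 → mismatch
Recompute each column's even parity and compare to cp:
  c0: data parity 0, sent cp 0 → ok
  c1: data parity 0, sent cp 1 → mismatch
  c2: data parity 0, sent cp 0 → ok
  c3: data parity 1, sent cp 1 → ok
Exactly one row (r4) and one column (c1) fail → the flipped bit is at their intersection.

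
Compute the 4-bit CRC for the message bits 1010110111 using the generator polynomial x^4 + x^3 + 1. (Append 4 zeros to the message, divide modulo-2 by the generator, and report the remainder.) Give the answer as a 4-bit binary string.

1101

Append 4 zeros: 10101101110000. Divide by 11001 (XOR where the leading bit is 1):
  pos 0: 10101 XOR 11001 = 01100
  pos 1: 11001 XOR 11001 = 00000
  pos 7: 11100 XOR 11001 = 00101
  pos 9: 10100 XOR 11001 = 01101
Remainder (last 4 bits) = 1101. This is the CRC / FCS.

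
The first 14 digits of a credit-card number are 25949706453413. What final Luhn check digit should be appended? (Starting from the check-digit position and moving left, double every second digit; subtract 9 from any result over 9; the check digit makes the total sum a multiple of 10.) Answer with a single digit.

0

Partial digits right→left: 3 1 4 3 5 4 6 0 7 9 4 9 5 2
Double every second digit counting from the check-digit position (so the 1st, 3rd, 5th, ... of the partial from the right).
  doubled (with −9 where >9): 6 8 1 3 5 8 1 → sum 32
  kept as-is: 1 3 4 0 9 9 2 → sum 28
Total = 32 + 28 = 60.
Check digit = (10 − (60 mod 10)) mod 10 = 0.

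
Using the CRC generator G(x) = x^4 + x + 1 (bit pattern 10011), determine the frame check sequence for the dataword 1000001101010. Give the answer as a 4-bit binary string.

0010

Append 4 zeros: 10000011010100000. Divide by 10011 (XOR where the leading bit is 1):
  pos 0: 10000 XOR 10011 = 00011
  pos 3: 11011 XOR 10011 = 01000
  pos 4: 10000 XOR 10011 = 00011
  pos 7: 11101 XOR 10011 = 01110
  pos 8: 11100 XOR 10011 = 01111
  pos 9: 11110 XOR 10011 = 01101
  pos 10: 11010 XOR 10011 = 01001
  pos 11: 10010 XOR 10011 = 00001
Remainder (last 4 bits) = 0010. This is the CRC / FCS.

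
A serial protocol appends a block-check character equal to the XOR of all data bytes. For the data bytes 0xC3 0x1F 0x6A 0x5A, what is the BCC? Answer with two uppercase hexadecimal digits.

EC

XOR the bytes together:
  start with 0xC3
  0xC3 ⊕ 0x1F = 0xDC
  0xDC ⊕ 0x6A = 0xB6
  0xB6 ⊕ 0x5A = 0xEC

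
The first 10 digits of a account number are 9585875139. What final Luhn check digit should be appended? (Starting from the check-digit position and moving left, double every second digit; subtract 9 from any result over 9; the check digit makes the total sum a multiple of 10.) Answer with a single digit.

9

Partial digits right→left: 9 3 1 5 7 8 5 8 5 9
Double every second digit counting from the check-digit position (so the 1st, 3rd, 5th, ... of the partial from the right).
  doubled (with −9 where >9): 9 2 5 1 1 → sum 18
  kept as-is: 3 5 8 8 9 → sum 33
Total = 18 + 33 = 51.
Check digit = (10 − (51 mod 10)) mod 10 = 9.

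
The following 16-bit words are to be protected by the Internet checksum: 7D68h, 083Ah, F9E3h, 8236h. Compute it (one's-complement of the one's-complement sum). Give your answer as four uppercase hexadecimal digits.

FE42

One's-complement addition (fold any carry out of bit 15 back into bit 0):
  0x7D68 + 0x083A = 0x085A2
  0x85A2 + 0xF9E3 = 0x17F85 → wrap carry → 0x7F86
  0x7F86 + 0x8236 = 0x101BC → wrap carry → 0x01BD
One's-complement sum = 0x01BD.
Checksum = ~0x01BD & 0xFFFF = 0xFE42.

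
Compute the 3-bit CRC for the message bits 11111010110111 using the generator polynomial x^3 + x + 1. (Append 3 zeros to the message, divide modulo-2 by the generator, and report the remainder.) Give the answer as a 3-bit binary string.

Append 3 zeros: 11111010110111000. Divide by 1011 (XOR where the leading bit is 1):
  pos 0: 1111 XOR 1011 = 0100
  pos 1: 1001 XOR 1011 = 0010
  pos 3: 1001 XOR 1011 = 0010
  pos 5: 1001 XOR 1011 = 0010
  pos 7: 1010 XOR 1011 = 0001
  pos 10: 1111 XOR 1011 = 0100
  pos 11: 1000 XOR 1011 = 0011
  pos 13: 1100 XOR 1011 = 0111
Remainder (last 3 bits) = 111. This is the CRC / FCS.

111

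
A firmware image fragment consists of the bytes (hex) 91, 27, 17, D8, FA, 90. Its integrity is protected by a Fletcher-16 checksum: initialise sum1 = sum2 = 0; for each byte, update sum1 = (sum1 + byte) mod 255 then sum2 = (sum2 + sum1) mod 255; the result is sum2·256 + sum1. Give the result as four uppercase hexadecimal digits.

Running sums (mod 255):
  after byte 0 (91): sum1=145, sum2=145
  after byte 1 (27): sum1=184, sum2=74
  after byte 2 (17): sum1=207, sum2=26
  after byte 3 (D8): sum1=168, sum2=194
  after byte 4 (FA): sum1=163, sum2=102
  after byte 5 (90): sum1=52, sum2=154
Checksum = sum2·256 + sum1 = 154·256 + 52 = 39476 = 0x9A34.

9A34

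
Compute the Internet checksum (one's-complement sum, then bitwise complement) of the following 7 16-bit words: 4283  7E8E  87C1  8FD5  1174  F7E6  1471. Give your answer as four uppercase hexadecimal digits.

One's-complement addition (fold any carry out of bit 15 back into bit 0):
  0x4283 + 0x7E8E = 0x0C111
  0xC111 + 0x87C1 = 0x148D2 → wrap carry → 0x48D3
  0x48D3 + 0x8FD5 = 0x0D8A8
  0xD8A8 + 0x1174 = 0x0EA1C
  0xEA1C + 0xF7E6 = 0x1E202 → wrap carry → 0xE203
  0xE203 + 0x1471 = 0x0F674
One's-complement sum = 0xF674.
Checksum = ~0xF674 & 0xFFFF = 0x098B.

098B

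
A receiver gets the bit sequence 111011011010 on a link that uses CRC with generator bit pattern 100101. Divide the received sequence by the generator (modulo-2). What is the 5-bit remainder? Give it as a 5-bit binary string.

Modulo-2 division of 111011011010 by 100101:
  pos 0: 111011 XOR 100101 = 011110
  pos 1: 111100 XOR 100101 = 011001
  pos 2: 110011 XOR 100101 = 010110
  pos 3: 101101 XOR 100101 = 001000
  pos 5: 100001 XOR 100101 = 000100
Remainder = 01000 (nonzero — an error is detected).

01000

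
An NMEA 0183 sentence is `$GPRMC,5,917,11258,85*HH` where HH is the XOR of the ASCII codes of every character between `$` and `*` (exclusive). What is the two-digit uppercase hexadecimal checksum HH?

73

XOR the ASCII codes of the payload characters:
  'G' = 0x47 → acc = 0x47
  'P' = 0x50 → acc = 0x17
  'R' = 0x52 → acc = 0x45
  'M' = 0x4D → acc = 0x08
  'C' = 0x43 → acc = 0x4B
  ',' = 0x2C → acc = 0x67
  '5' = 0x35 → acc = 0x52
  ',' = 0x2C → acc = 0x7E
  '9' = 0x39 → acc = 0x47
  '1' = 0x31 → acc = 0x76
  '7' = 0x37 → acc = 0x41
  ',' = 0x2C → acc = 0x6D
  '1' = 0x31 → acc = 0x5C
  '1' = 0x31 → acc = 0x6D
  '2' = 0x32 → acc = 0x5F
  '5' = 0x35 → acc = 0x6A
  '8' = 0x38 → acc = 0x52
  ',' = 0x2C → acc = 0x7E
  '8' = 0x38 → acc = 0x46
  '5' = 0x35 → acc = 0x73
Checksum = 0x73.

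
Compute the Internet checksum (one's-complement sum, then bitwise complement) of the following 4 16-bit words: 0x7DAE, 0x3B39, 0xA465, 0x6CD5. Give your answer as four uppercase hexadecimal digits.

35DD

One's-complement addition (fold any carry out of bit 15 back into bit 0):
  0x7DAE + 0x3B39 = 0x0B8E7
  0xB8E7 + 0xA465 = 0x15D4C → wrap carry → 0x5D4D
  0x5D4D + 0x6CD5 = 0x0CA22
One's-complement sum = 0xCA22.
Checksum = ~0xCA22 & 0xFFFF = 0x35DD.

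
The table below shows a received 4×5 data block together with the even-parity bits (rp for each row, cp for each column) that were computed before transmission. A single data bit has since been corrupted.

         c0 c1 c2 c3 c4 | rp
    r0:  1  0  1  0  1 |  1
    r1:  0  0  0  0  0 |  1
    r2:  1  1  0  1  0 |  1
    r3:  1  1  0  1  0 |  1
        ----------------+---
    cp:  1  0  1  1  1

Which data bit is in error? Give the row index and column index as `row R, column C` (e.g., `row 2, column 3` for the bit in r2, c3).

Recompute each row's even parity and compare to rp:
  r0: data parity 1, sent rp 1 → ok
  r1: data parity 0, sent rp 1 → mismatch
  r2: data parity 1, sent rp 1 → ok
  r3: data parity 1, sent rp 1 → ok
Recompute each column's even parity and compare to cp:
  c0: data parity 1, sent cp 1 → ok
  c1: data parity 0, sent cp 0 → ok
  c2: data parity 1, sent cp 1 → ok
  c3: data parity 0, sent cp 1 → mismatch
  c4: data parity 1, sent cp 1 → ok
Exactly one row (r1) and one column (c3) fail → the flipped bit is at their intersection.

row 1, column 3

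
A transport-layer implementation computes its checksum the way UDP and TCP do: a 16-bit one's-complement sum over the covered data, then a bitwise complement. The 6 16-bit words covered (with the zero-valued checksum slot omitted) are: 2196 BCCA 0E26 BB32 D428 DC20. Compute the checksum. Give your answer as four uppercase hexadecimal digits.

One's-complement addition (fold any carry out of bit 15 back into bit 0):
  0x2196 + 0xBCCA = 0x0DE60
  0xDE60 + 0x0E26 = 0x0EC86
  0xEC86 + 0xBB32 = 0x1A7B8 → wrap carry → 0xA7B9
  0xA7B9 + 0xD428 = 0x17BE1 → wrap carry → 0x7BE2
  0x7BE2 + 0xDC20 = 0x15802 → wrap carry → 0x5803
One's-complement sum = 0x5803.
Checksum = ~0x5803 & 0xFFFF = 0xA7FC.

A7FC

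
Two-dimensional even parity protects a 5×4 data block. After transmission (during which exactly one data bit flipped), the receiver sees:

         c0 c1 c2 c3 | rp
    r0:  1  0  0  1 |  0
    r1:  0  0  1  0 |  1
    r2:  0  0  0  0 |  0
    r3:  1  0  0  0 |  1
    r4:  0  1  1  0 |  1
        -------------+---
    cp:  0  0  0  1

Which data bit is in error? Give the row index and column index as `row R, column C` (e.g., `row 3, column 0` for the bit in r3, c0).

Recompute each row's even parity and compare to rp:
  r0: data parity 0, sent rp 0 → ok
  r1: data parity 1, sent rp 1 → ok
  r2: data parity 0, sent rp 0 → ok
  r3: data parity 1, sent rp 1 → ok
  r4: data parity 0, sent rp 1 → mismatch
Recompute each column's even parity and compare to cp:
  c0: data parity 0, sent cp 0 → ok
  c1: data parity 1, sent cp 0 → mismatch
  c2: data parity 0, sent cp 0 → ok
  c3: data parity 1, sent cp 1 → ok
Exactly one row (r4) and one column (c1) fail → the flipped bit is at their intersection.

row 4, column 1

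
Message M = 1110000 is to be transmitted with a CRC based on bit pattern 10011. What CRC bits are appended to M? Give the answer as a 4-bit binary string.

Append 4 zeros: 11100000000. Divide by 10011 (XOR where the leading bit is 1):
  pos 0: 11100 XOR 10011 = 01111
  pos 1: 11110 XOR 10011 = 01101
  pos 2: 11010 XOR 10011 = 01001
  pos 3: 10010 XOR 10011 = 00001
Remainder (last 4 bits) = 1000. This is the CRC / FCS.

1000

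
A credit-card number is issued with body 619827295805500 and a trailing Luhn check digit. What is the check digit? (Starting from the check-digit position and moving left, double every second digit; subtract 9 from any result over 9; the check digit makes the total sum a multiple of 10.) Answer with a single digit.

0

Partial digits right→left: 0 0 5 5 0 8 5 9 2 7 2 8 9 1 6
Double every second digit counting from the check-digit position (so the 1st, 3rd, 5th, ... of the partial from the right).
  doubled (with −9 where >9): 0 1 0 1 4 4 9 3 → sum 22
  kept as-is: 0 5 8 9 7 8 1 → sum 38
Total = 22 + 38 = 60.
Check digit = (10 − (60 mod 10)) mod 10 = 0.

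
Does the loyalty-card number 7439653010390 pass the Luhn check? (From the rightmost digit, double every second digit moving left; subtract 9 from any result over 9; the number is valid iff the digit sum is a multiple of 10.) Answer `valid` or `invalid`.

valid

From the right, keep odd positions and double even positions (subtract 9 from any doubled value over 9):
  doubled (positions 2,4,...): 9 0 0 1 9 8 → sum 27
  kept (positions 1,3,...): 0 3 1 3 6 3 7 → sum 23
Total = 50.
50 mod 10 = 0, so the number is valid.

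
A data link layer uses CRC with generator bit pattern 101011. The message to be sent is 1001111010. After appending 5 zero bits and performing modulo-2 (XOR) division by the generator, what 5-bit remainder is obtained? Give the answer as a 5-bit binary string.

Append 5 zeros: 100111101000000. Divide by 101011 (XOR where the leading bit is 1):
  pos 0: 100111 XOR 101011 = 001100
  pos 2: 110010 XOR 101011 = 011001
  pos 3: 110011 XOR 101011 = 011000
  pos 4: 110000 XOR 101011 = 011011
  pos 5: 110110 XOR 101011 = 011101
  pos 6: 111010 XOR 101011 = 010001
  pos 7: 100010 XOR 101011 = 001001
  pos 9: 100100 XOR 101011 = 001111
Remainder (last 5 bits) = 01111. This is the CRC / FCS.

01111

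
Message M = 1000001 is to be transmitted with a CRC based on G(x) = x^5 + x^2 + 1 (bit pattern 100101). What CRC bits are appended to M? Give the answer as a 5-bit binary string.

00010

Append 5 zeros: 100000100000. Divide by 100101 (XOR where the leading bit is 1):
  pos 0: 100000 XOR 100101 = 000101
  pos 3: 101100 XOR 100101 = 001001
  pos 5: 100100 XOR 100101 = 000001
Remainder (last 5 bits) = 00010. This is the CRC / FCS.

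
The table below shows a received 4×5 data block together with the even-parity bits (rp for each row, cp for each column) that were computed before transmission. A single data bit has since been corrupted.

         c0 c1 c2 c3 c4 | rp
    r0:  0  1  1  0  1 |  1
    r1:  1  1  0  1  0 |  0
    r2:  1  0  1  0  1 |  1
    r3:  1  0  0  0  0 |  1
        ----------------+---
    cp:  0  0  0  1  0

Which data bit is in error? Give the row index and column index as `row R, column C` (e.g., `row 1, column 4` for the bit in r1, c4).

row 1, column 0

Recompute each row's even parity and compare to rp:
  r0: data parity 1, sent rp 1 → ok
  r1: data parity 1, sent rp 0 → mismatch
  r2: data parity 1, sent rp 1 → ok
  r3: data parity 1, sent rp 1 → ok
Recompute each column's even parity and compare to cp:
  c0: data parity 1, sent cp 0 → mismatch
  c1: data parity 0, sent cp 0 → ok
  c2: data parity 0, sent cp 0 → ok
  c3: data parity 1, sent cp 1 → ok
  c4: data parity 0, sent cp 0 → ok
Exactly one row (r1) and one column (c0) fail → the flipped bit is at their intersection.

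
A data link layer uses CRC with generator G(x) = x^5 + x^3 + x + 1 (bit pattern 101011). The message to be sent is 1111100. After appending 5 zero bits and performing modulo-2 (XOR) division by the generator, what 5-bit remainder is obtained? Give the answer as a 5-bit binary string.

01011

Append 5 zeros: 111110000000. Divide by 101011 (XOR where the leading bit is 1):
  pos 0: 111110 XOR 101011 = 010101
  pos 1: 101010 XOR 101011 = 000001
  pos 6: 100000 XOR 101011 = 001011
Remainder (last 5 bits) = 01011. This is the CRC / FCS.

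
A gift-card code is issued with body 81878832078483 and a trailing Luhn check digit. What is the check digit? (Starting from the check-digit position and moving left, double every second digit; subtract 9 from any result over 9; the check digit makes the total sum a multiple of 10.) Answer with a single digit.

0

Partial digits right→left: 3 8 4 8 7 0 2 3 8 8 7 8 1 8
Double every second digit counting from the check-digit position (so the 1st, 3rd, 5th, ... of the partial from the right).
  doubled (with −9 where >9): 6 8 5 4 7 5 2 → sum 37
  kept as-is: 8 8 0 3 8 8 8 → sum 43
Total = 37 + 43 = 80.
Check digit = (10 − (80 mod 10)) mod 10 = 0.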